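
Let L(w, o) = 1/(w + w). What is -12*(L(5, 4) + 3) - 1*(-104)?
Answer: 334/5 ≈ 66.800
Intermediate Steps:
L(w, o) = 1/(2*w)
-12*(L(5, 4) + 3) - 1*(-104) = -12*((½)/5 + 3) - 1*(-104) = -12*((½)*(⅕) + 3) + 104 = -12*(⅒ + 3) + 104 = -12*31/10 + 104 = -186/5 + 104 = 334/5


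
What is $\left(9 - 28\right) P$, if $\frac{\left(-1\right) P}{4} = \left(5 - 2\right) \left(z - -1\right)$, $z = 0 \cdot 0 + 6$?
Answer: $1596$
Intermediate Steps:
$z = 6$ ($z = 0 + 6 = 6$)
$P = -84$ ($P = - 4 \left(5 - 2\right) \left(6 - -1\right) = - 4 \cdot 3 \left(6 + 1\right) = - 4 \cdot 3 \cdot 7 = \left(-4\right) 21 = -84$)
$\left(9 - 28\right) P = \left(9 - 28\right) \left(-84\right) = \left(-19\right) \left(-84\right) = 1596$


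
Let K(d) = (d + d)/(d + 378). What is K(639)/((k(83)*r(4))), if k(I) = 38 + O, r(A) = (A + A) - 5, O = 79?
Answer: 142/39663 ≈ 0.0035802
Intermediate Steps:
r(A) = -5 + 2*A (r(A) = 2*A - 5 = -5 + 2*A)
k(I) = 117 (k(I) = 38 + 79 = 117)
K(d) = 2*d/(378 + d) (K(d) = (2*d)/(378 + d) = 2*d/(378 + d))
K(639)/((k(83)*r(4))) = (2*639/(378 + 639))/((117*(-5 + 2*4))) = (2*639/1017)/((117*(-5 + 8))) = (2*639*(1/1017))/((117*3)) = (142/113)/351 = (142/113)*(1/351) = 142/39663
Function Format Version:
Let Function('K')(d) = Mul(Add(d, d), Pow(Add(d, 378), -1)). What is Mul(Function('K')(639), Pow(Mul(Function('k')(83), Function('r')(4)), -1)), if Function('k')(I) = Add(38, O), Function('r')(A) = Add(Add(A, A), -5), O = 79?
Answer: Rational(142, 39663) ≈ 0.0035802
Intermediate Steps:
Function('r')(A) = Add(-5, Mul(2, A)) (Function('r')(A) = Add(Mul(2, A), -5) = Add(-5, Mul(2, A)))
Function('k')(I) = 117 (Function('k')(I) = Add(38, 79) = 117)
Function('K')(d) = Mul(2, d, Pow(Add(378, d), -1)) (Function('K')(d) = Mul(Mul(2, d), Pow(Add(378, d), -1)) = Mul(2, d, Pow(Add(378, d), -1)))
Mul(Function('K')(639), Pow(Mul(Function('k')(83), Function('r')(4)), -1)) = Mul(Mul(2, 639, Pow(Add(378, 639), -1)), Pow(Mul(117, Add(-5, Mul(2, 4))), -1)) = Mul(Mul(2, 639, Pow(1017, -1)), Pow(Mul(117, Add(-5, 8)), -1)) = Mul(Mul(2, 639, Rational(1, 1017)), Pow(Mul(117, 3), -1)) = Mul(Rational(142, 113), Pow(351, -1)) = Mul(Rational(142, 113), Rational(1, 351)) = Rational(142, 39663)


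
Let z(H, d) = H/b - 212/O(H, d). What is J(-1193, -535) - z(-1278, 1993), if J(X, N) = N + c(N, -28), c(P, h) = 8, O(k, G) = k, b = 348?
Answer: -19401715/37062 ≈ -523.49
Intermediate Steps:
z(H, d) = -212/H + H/348 (z(H, d) = H/348 - 212/H = -212/H + H/348)
J(X, N) = 8 + N (J(X, N) = N + 8 = 8 + N)
J(-1193, -535) - z(-1278, 1993) = (8 - 535) - (-212/(-1278) + (1/348)*(-1278)) = -527 - (-212*(-1/1278) - 213/58) = -527 - (106/639 - 213/58) = -527 - 1*(-129959/37062) = -527 + 129959/37062 = -19401715/37062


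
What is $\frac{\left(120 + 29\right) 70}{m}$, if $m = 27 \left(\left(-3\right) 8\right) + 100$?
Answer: $- \frac{5215}{274} \approx -19.033$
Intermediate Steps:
$m = -548$ ($m = 27 \left(-24\right) + 100 = -648 + 100 = -548$)
$\frac{\left(120 + 29\right) 70}{m} = \frac{\left(120 + 29\right) 70}{-548} = 149 \cdot 70 \left(- \frac{1}{548}\right) = 10430 \left(- \frac{1}{548}\right) = - \frac{5215}{274}$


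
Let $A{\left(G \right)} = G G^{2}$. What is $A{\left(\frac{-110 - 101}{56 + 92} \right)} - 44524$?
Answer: $- \frac{144346940939}{3241792} \approx -44527.0$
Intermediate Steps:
$A{\left(G \right)} = G^{3}$
$A{\left(\frac{-110 - 101}{56 + 92} \right)} - 44524 = \left(\frac{-110 - 101}{56 + 92}\right)^{3} - 44524 = \left(- \frac{211}{148}\right)^{3} - 44524 = - \frac{9393931}{3241792} - 44524 = - \frac{144346940939}{3241792}$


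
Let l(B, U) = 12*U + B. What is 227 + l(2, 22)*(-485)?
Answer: -128783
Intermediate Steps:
l(B, U) = B + 12*U
227 + l(2, 22)*(-485) = 227 + (2 + 12*22)*(-485) = 227 + (2 + 264)*(-485) = 227 + 266*(-485) = 227 - 129010 = -128783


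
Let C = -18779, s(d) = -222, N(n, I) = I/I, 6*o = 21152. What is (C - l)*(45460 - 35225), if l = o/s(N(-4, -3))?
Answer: -63949497965/333 ≈ -1.9204e+8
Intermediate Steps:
o = 10576/3 (o = (⅙)*21152 = 10576/3 ≈ 3525.3)
N(n, I) = 1
l = -5288/333 (l = (10576/3)/(-222) = (10576/3)*(-1/222) = -5288/333 ≈ -15.880)
(C - l)*(45460 - 35225) = (-18779 - 1*(-5288/333))*(45460 - 35225) = (-18779 + 5288/333)*10235 = -6248119/333*10235 = -63949497965/333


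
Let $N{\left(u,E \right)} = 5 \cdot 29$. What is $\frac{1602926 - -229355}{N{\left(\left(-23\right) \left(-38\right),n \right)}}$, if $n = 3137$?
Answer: $\frac{1832281}{145} \approx 12636.0$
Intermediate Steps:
$N{\left(u,E \right)} = 145$
$\frac{1602926 - -229355}{N{\left(\left(-23\right) \left(-38\right),n \right)}} = \frac{1602926 - -229355}{145} = \left(1602926 + 229355\right) \frac{1}{145} = 1832281 \cdot \frac{1}{145} = \frac{1832281}{145}$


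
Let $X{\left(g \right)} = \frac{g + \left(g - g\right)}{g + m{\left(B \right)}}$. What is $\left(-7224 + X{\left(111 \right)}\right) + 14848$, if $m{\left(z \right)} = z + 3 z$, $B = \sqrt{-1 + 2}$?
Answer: $\frac{876871}{115} \approx 7625.0$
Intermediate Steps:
$B = 1$ ($B = \sqrt{1} = 1$)
$m{\left(z \right)} = 4 z$
$X{\left(g \right)} = \frac{g}{4 + g}$ ($X{\left(g \right)} = \frac{g + \left(g - g\right)}{g + 4 \cdot 1} = \frac{g + 0}{g + 4} = \frac{g}{4 + g}$)
$\left(-7224 + X{\left(111 \right)}\right) + 14848 = \left(-7224 + \frac{111}{4 + 111}\right) + 14848 = \left(-7224 + \frac{111}{115}\right) + 14848 = - \frac{830649}{115} + 14848 = \frac{876871}{115}$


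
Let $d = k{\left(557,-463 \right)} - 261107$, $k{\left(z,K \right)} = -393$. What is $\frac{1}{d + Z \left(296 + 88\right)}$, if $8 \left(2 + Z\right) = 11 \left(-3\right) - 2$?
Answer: $- \frac{1}{263948} \approx -3.7886 \cdot 10^{-6}$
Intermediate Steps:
$d = -261500$ ($d = -393 - 261107 = -261500$)
$Z = - \frac{51}{8}$ ($Z = -2 + \frac{11 \left(-3\right) - 2}{8} = -2 + \frac{-33 - 2}{8} = -2 + \frac{1}{8} \left(-35\right) = -2 - \frac{35}{8} = - \frac{51}{8} \approx -6.375$)
$\frac{1}{d + Z \left(296 + 88\right)} = \frac{1}{-261500 - \frac{51 \left(296 + 88\right)}{8}} = \frac{1}{-261500 - 2448} = \frac{1}{-263948} = - \frac{1}{263948}$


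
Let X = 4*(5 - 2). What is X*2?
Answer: 24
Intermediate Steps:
X = 12 (X = 4*3 = 12)
X*2 = 12*2 = 24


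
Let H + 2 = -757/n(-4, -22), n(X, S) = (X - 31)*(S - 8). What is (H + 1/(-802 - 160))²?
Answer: 472478891641/63768875625 ≈ 7.4092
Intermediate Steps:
n(X, S) = (-31 + X)*(-8 + S)
H = -2857/1050 (H = -2 - 757/(248 - 31*(-22) - 8*(-4) - 22*(-4)) = -2 - 757/(248 + 682 + 32 + 88) = -2 - 757/1050 = -2857/1050 ≈ -2.7210)
(H + 1/(-802 - 160))² = (-2857/1050 + 1/(-802 - 160))² = (-2857/1050 + 1/(-962))² = (-2857/1050 - 1/962)² = (-687371/252525)² = 472478891641/63768875625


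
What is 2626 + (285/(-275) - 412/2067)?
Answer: 298396331/113685 ≈ 2624.8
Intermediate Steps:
2626 + (285/(-275) - 412/2067) = 2626 + (285*(-1/275) - 412*1/2067) = 2626 + (-57/55 - 412/2067) = 2626 - 140479/113685 = 298396331/113685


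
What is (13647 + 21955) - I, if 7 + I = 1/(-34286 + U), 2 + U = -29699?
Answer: 2278513084/63987 ≈ 35609.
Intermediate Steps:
U = -29701 (U = -2 - 29699 = -29701)
I = -447910/63987 (I = -7 + 1/(-34286 - 29701) = -7 + 1/(-63987) = -7 - 1/63987 = -447910/63987 ≈ -7.0000)
(13647 + 21955) - I = (13647 + 21955) - 1*(-447910/63987) = 35602 + 447910/63987 = 2278513084/63987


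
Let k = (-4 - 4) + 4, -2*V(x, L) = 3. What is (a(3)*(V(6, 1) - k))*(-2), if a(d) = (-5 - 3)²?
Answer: -320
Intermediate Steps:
V(x, L) = -3/2 (V(x, L) = -½*3 = -3/2)
a(d) = 64 (a(d) = (-8)² = 64)
k = -4 (k = -8 + 4 = -4)
(a(3)*(V(6, 1) - k))*(-2) = (64*(-3/2 - 1*(-4)))*(-2) = (64*(-3/2 + 4))*(-2) = (64*(5/2))*(-2) = 160*(-2) = -320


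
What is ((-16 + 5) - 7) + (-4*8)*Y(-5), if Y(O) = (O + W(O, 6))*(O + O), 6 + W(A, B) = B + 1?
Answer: -1298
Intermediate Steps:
W(A, B) = -5 + B (W(A, B) = -6 + (B + 1) = -6 + (1 + B) = -5 + B)
Y(O) = 2*O*(1 + O) (Y(O) = (O + (-5 + 6))*(O + O) = (O + 1)*(2*O) = (1 + O)*(2*O) = 2*O*(1 + O))
((-16 + 5) - 7) + (-4*8)*Y(-5) = ((-16 + 5) - 7) + (-4*8)*(2*(-5)*(1 - 5)) = (-11 - 7) - 64*(-5)*(-4) = -18 - 32*40 = -18 - 1280 = -1298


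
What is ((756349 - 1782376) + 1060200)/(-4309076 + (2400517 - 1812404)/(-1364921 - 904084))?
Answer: -77538707865/9777315577493 ≈ -0.0079305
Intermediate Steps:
((756349 - 1782376) + 1060200)/(-4309076 + (2400517 - 1812404)/(-1364921 - 904084)) = (-1026027 + 1060200)/(-4309076 + 588113/(-2269005)) = 34173/(-4309076 + 588113*(-1/2269005)) = 34173/(-4309076 - 588113/2269005) = 34173/(-9777315577493/2269005) = 34173*(-2269005/9777315577493) = -77538707865/9777315577493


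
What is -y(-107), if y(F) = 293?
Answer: -293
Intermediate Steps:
-y(-107) = -1*293 = -293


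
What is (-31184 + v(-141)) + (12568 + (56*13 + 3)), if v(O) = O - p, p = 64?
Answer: -18090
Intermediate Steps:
v(O) = -64 + O (v(O) = O - 1*64 = O - 64 = -64 + O)
(-31184 + v(-141)) + (12568 + (56*13 + 3)) = (-31184 + (-64 - 141)) + (12568 + (56*13 + 3)) = (-31184 - 205) + (12568 + (728 + 3)) = -31389 + (12568 + 731) = -31389 + 13299 = -18090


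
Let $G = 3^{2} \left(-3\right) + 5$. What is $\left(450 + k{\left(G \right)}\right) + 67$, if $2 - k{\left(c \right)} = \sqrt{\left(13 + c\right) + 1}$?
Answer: $519 - 2 i \sqrt{2} \approx 519.0 - 2.8284 i$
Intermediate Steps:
$G = -22$ ($G = 9 \left(-3\right) + 5 = -27 + 5 = -22$)
$k{\left(c \right)} = 2 - \sqrt{14 + c}$ ($k{\left(c \right)} = 2 - \sqrt{\left(13 + c\right) + 1} = 2 - \sqrt{14 + c}$)
$\left(450 + k{\left(G \right)}\right) + 67 = \left(450 + \left(2 - \sqrt{14 - 22}\right)\right) + 67 = \left(450 + \left(2 - \sqrt{-8}\right)\right) + 67 = \left(450 + \left(2 - 2 i \sqrt{2}\right)\right) + 67 = \left(452 - 2 i \sqrt{2}\right) + 67 = 519 - 2 i \sqrt{2}$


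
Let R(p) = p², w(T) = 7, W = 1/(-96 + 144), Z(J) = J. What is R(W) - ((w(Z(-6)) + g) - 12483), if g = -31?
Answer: 28816129/2304 ≈ 12507.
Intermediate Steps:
W = 1/48 ≈ 0.020833
R(W) - ((w(Z(-6)) + g) - 12483) = (1/48)² - ((7 - 31) - 12483) = 1/2304 - (-24 - 12483) = 1/2304 - 1*(-12507) = 1/2304 + 12507 = 28816129/2304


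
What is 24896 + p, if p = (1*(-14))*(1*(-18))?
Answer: 25148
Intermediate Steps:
p = 252 (p = -14*(-18) = 252)
24896 + p = 24896 + 252 = 25148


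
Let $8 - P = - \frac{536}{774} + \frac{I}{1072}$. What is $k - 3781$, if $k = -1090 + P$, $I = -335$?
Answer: $- \frac{30105473}{6192} \approx -4862.0$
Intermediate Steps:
$P = \frac{55759}{6192}$ ($P = 8 - \left(- \frac{536}{774} - \frac{335}{1072}\right) = 8 - \left(\left(-536\right) \frac{1}{774} - \frac{5}{16}\right) = 8 - \left(- \frac{268}{387} - \frac{5}{16}\right) = 8 - - \frac{6223}{6192} = 8 + \frac{6223}{6192} = \frac{55759}{6192} \approx 9.005$)
$k = - \frac{6693521}{6192}$ ($k = -1090 + \frac{55759}{6192} = - \frac{6693521}{6192} \approx -1081.0$)
$k - 3781 = - \frac{6693521}{6192} - 3781 = - \frac{30105473}{6192}$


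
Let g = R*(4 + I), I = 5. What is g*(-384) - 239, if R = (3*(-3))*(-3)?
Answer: -93551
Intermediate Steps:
R = 27 (R = -9*(-3) = 27)
g = 243 (g = 27*(4 + 5) = 27*9 = 243)
g*(-384) - 239 = 243*(-384) - 239 = -93312 - 239 = -93551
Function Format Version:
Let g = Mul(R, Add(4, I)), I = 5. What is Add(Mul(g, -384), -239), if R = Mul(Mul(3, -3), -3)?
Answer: -93551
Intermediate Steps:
R = 27 (R = Mul(-9, -3) = 27)
g = 243 (g = Mul(27, Add(4, 5)) = Mul(27, 9) = 243)
Add(Mul(g, -384), -239) = Add(Mul(243, -384), -239) = Add(-93312, -239) = -93551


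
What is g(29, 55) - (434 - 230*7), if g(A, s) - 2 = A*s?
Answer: 2773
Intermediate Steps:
g(A, s) = 2 + A*s
g(29, 55) - (434 - 230*7) = (2 + 29*55) - (434 - 230*7) = (2 + 1595) - (434 - 1*1610) = 1597 - (434 - 1610) = 1597 - 1*(-1176) = 1597 + 1176 = 2773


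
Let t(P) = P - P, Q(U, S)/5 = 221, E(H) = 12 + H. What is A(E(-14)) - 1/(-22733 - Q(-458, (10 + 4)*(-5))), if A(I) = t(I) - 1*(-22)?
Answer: 524437/23838 ≈ 22.000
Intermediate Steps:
Q(U, S) = 1105 (Q(U, S) = 5*221 = 1105)
t(P) = 0
A(I) = 22 (A(I) = 0 - 1*(-22) = 0 + 22 = 22)
A(E(-14)) - 1/(-22733 - Q(-458, (10 + 4)*(-5))) = 22 - 1/(-22733 - 1*1105) = 22 - 1/(-22733 - 1105) = 22 - 1/(-23838) = 22 - 1*(-1/23838) = 22 + 1/23838 = 524437/23838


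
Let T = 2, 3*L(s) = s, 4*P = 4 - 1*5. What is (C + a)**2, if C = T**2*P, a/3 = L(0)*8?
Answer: 1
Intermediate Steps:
P = -1/4 (P = (4 - 1*5)/4 = (4 - 5)/4 = (1/4)*(-1) = -1/4 ≈ -0.25000)
L(s) = s/3
a = 0 (a = 3*(((1/3)*0)*8) = 3*(0*8) = 3*0 = 0)
C = -1 (C = 2**2*(-1/4) = 4*(-1/4) = -1)
(C + a)**2 = (-1 + 0)**2 = (-1)**2 = 1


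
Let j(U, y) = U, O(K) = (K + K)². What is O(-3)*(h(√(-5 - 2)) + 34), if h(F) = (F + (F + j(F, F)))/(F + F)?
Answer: 1278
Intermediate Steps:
O(K) = 4*K² (O(K) = (2*K)² = 4*K²)
h(F) = 3/2 (h(F) = (F + (F + F))/(F + F) = (F + 2*F)/((2*F)) = (3*F)*(1/(2*F)) = 3/2)
O(-3)*(h(√(-5 - 2)) + 34) = (4*(-3)²)*(3/2 + 34) = (4*9)*(71/2) = 36*(71/2) = 1278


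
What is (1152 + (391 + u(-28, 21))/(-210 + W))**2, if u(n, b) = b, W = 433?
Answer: 66207406864/49729 ≈ 1.3314e+6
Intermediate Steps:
(1152 + (391 + u(-28, 21))/(-210 + W))**2 = (1152 + (391 + 21)/(-210 + 433))**2 = (1152 + 412/223)**2 = (257308/223)**2 = 66207406864/49729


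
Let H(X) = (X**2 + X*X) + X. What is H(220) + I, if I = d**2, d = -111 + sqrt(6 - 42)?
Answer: 109305 - 1332*I ≈ 1.0931e+5 - 1332.0*I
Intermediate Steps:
d = -111 + 6*I (d = -111 + sqrt(-36) = -111 + 6*I ≈ -111.0 + 6.0*I)
H(X) = X + 2*X**2 (H(X) = (X**2 + X**2) + X = 2*X**2 + X = X + 2*X**2)
I = (-111 + 6*I)**2 ≈ 12285.0 - 1332.0*I
H(220) + I = 220*(1 + 2*220) + (12285 - 1332*I) = 220*(1 + 440) + (12285 - 1332*I) = 220*441 + (12285 - 1332*I) = 97020 + (12285 - 1332*I) = 109305 - 1332*I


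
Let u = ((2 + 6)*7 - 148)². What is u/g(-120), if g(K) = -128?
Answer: -529/8 ≈ -66.125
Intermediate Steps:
u = 8464 (u = (8*7 - 148)² = (56 - 148)² = (-92)² = 8464)
u/g(-120) = 8464/(-128) = 8464*(-1/128) = -529/8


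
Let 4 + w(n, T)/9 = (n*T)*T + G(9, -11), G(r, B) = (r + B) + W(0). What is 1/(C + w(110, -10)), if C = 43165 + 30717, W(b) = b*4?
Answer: 1/172828 ≈ 5.7861e-6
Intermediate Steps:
W(b) = 4*b
G(r, B) = B + r (G(r, B) = (r + B) + 4*0 = (B + r) + 0 = B + r)
C = 73882
w(n, T) = -54 + 9*n*T² (w(n, T) = -36 + 9*((n*T)*T + (-11 + 9)) = -36 + 9*((T*n)*T - 2) = -36 + 9*(n*T² - 2) = -36 + 9*(-2 + n*T²) = -36 + (-18 + 9*n*T²) = -54 + 9*n*T²)
1/(C + w(110, -10)) = 1/(73882 + (-54 + 9*110*(-10)²)) = 1/(73882 + (-54 + 9*110*100)) = 1/(73882 + (-54 + 99000)) = 1/(73882 + 98946) = 1/172828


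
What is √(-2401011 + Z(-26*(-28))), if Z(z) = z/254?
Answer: I*√38725860191/127 ≈ 1549.5*I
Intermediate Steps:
Z(z) = z/254 (Z(z) = z*(1/254) = z/254)
√(-2401011 + Z(-26*(-28))) = √(-2401011 + (-26*(-28))/254) = √(-2401011 + (1/254)*728) = √(-2401011 + 364/127) = √(-304928033/127) = I*√38725860191/127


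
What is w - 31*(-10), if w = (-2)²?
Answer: 314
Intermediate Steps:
w = 4
w - 31*(-10) = 4 - 31*(-10) = 4 + 310 = 314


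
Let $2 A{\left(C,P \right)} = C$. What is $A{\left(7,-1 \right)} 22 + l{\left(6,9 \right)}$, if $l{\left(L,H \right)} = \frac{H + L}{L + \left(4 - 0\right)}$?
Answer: $\frac{157}{2} \approx 78.5$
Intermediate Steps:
$A{\left(C,P \right)} = \frac{C}{2}$
$l{\left(L,H \right)} = \frac{H + L}{4 + L}$ ($l{\left(L,H \right)} = \frac{H + L}{L + \left(4 + 0\right)} = \frac{H + L}{L + 4} = \frac{H + L}{4 + L}$)
$A{\left(7,-1 \right)} 22 + l{\left(6,9 \right)} = \frac{1}{2} \cdot 7 \cdot 22 + \frac{9 + 6}{4 + 6} = \frac{7}{2} \cdot 22 + \frac{1}{10} \cdot 15 = 77 + \frac{1}{10} \cdot 15 = 77 + \frac{3}{2} = \frac{157}{2}$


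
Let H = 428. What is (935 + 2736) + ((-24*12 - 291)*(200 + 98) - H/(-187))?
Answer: -31578449/187 ≈ -1.6887e+5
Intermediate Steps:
(935 + 2736) + ((-24*12 - 291)*(200 + 98) - H/(-187)) = (935 + 2736) + ((-24*12 - 291)*(200 + 98) - 428/(-187)) = 3671 + ((-288 - 291)*298 - 428*(-1)/187) = 3671 + (-579*298 - 1*(-428/187)) = 3671 + (-172542 + 428/187) = 3671 - 32264926/187 = -31578449/187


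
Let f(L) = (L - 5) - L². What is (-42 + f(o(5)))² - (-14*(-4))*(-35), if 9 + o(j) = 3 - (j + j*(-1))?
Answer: 9881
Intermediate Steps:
o(j) = -6 (o(j) = -9 + (3 - (j + j*(-1))) = -9 + (3 - (j - j)) = -9 + (3 - 1*0) = -9 + (3 + 0) = -9 + 3 = -6)
f(L) = -5 + L - L² (f(L) = (-5 + L) - L² = -5 + L - L²)
(-42 + f(o(5)))² - (-14*(-4))*(-35) = (-42 + (-5 - 6 - 1*(-6)²))² - (-14*(-4))*(-35) = (-42 + (-5 - 6 - 1*36))² - 56*(-35) = (-42 + (-5 - 6 - 36))² - 1*(-1960) = (-42 - 47)² + 1960 = (-89)² + 1960 = 7921 + 1960 = 9881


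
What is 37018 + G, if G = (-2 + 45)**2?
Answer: 38867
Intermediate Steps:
G = 1849 (G = 43**2 = 1849)
37018 + G = 37018 + 1849 = 38867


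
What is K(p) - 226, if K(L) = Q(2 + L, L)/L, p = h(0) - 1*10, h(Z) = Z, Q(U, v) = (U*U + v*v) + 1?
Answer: -485/2 ≈ -242.50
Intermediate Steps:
Q(U, v) = 1 + U**2 + v**2 (Q(U, v) = (U**2 + v**2) + 1 = 1 + U**2 + v**2)
p = -10 (p = 0 - 1*10 = 0 - 10 = -10)
K(L) = (1 + L**2 + (2 + L)**2)/L (K(L) = (1 + (2 + L)**2 + L**2)/L = (1 + L**2 + (2 + L)**2)/L)
K(p) - 226 = (1 + (-10)**2 + (2 - 10)**2)/(-10) - 226 = -(1 + 100 + (-8)**2)/10 - 226 = -(1 + 100 + 64)/10 - 226 = -1/10*165 - 226 = -33/2 - 226 = -485/2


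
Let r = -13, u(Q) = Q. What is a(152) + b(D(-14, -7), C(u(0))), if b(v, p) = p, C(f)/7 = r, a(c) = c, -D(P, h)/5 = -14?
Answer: 61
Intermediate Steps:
D(P, h) = 70 (D(P, h) = -5*(-14) = 70)
C(f) = -91 (C(f) = 7*(-13) = -91)
a(152) + b(D(-14, -7), C(u(0))) = 152 - 91 = 61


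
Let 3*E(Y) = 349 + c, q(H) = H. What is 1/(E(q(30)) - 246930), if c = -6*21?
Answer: -3/740567 ≈ -4.0509e-6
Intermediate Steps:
c = -126
E(Y) = 223/3 (E(Y) = (349 - 126)/3 = (⅓)*223 = 223/3)
1/(E(q(30)) - 246930) = 1/(223/3 - 246930) = 1/(-740567/3) = -3/740567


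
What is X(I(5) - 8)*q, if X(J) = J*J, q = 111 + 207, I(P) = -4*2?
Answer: 81408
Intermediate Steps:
I(P) = -8
q = 318
X(J) = J**2
X(I(5) - 8)*q = (-8 - 8)**2*318 = (-16)**2*318 = 256*318 = 81408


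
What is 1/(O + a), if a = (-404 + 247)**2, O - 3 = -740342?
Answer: -1/715690 ≈ -1.3973e-6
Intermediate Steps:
O = -740339 (O = 3 - 740342 = -740339)
a = 24649 (a = (-157)**2 = 24649)
1/(O + a) = 1/(-740339 + 24649) = 1/(-715690) = -1/715690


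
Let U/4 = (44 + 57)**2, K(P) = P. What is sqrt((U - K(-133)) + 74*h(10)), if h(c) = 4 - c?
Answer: sqrt(40493) ≈ 201.23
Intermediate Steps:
U = 40804 (U = 4*(44 + 57)**2 = 4*101**2 = 4*10201 = 40804)
sqrt((U - K(-133)) + 74*h(10)) = sqrt((40804 - 1*(-133)) + 74*(4 - 1*10)) = sqrt((40804 + 133) + 74*(4 - 10)) = sqrt(40937 + 74*(-6)) = sqrt(40937 - 444) = sqrt(40493)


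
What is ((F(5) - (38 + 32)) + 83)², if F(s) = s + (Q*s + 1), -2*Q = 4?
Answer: 81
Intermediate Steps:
Q = -2 (Q = -½*4 = -2)
F(s) = 1 - s (F(s) = s + (-2*s + 1) = s + (1 - 2*s) = 1 - s)
((F(5) - (38 + 32)) + 83)² = (((1 - 1*5) - (38 + 32)) + 83)² = (((1 - 5) - 1*70) + 83)² = ((-4 - 70) + 83)² = (-74 + 83)² = 9² = 81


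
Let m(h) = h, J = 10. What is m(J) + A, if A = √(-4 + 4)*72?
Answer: 10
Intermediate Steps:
A = 0 (A = √0*72 = 0*72 = 0)
m(J) + A = 10 + 0 = 10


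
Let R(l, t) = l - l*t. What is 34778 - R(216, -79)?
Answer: 17498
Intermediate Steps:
R(l, t) = l - l*t
34778 - R(216, -79) = 34778 - 216*(1 - 1*(-79)) = 34778 - 216*(1 + 79) = 34778 - 216*80 = 34778 - 1*17280 = 34778 - 17280 = 17498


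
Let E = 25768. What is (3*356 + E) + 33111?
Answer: 59947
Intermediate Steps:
(3*356 + E) + 33111 = (3*356 + 25768) + 33111 = (1068 + 25768) + 33111 = 26836 + 33111 = 59947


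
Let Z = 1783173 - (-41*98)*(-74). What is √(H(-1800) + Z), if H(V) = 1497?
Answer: √1487338 ≈ 1219.6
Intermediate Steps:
Z = 1485841 (Z = 1783173 - (-4018)*(-74) = 1783173 - 1*297332 = 1783173 - 297332 = 1485841)
√(H(-1800) + Z) = √(1497 + 1485841) = √1487338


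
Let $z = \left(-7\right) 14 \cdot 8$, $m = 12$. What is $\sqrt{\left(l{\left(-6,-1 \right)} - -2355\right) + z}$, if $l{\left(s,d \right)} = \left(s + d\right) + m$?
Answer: $2 \sqrt{394} \approx 39.699$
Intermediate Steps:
$l{\left(s,d \right)} = 12 + d + s$ ($l{\left(s,d \right)} = \left(s + d\right) + 12 = \left(d + s\right) + 12 = 12 + d + s$)
$z = -784$ ($z = \left(-98\right) 8 = -784$)
$\sqrt{\left(l{\left(-6,-1 \right)} - -2355\right) + z} = \sqrt{\left(\left(12 - 1 - 6\right) - -2355\right) - 784} = \sqrt{\left(5 + 2355\right) - 784} = \sqrt{2360 - 784} = \sqrt{1576} = 2 \sqrt{394}$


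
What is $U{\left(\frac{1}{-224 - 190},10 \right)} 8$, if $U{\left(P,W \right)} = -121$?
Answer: $-968$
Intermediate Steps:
$U{\left(\frac{1}{-224 - 190},10 \right)} 8 = \left(-121\right) 8 = -968$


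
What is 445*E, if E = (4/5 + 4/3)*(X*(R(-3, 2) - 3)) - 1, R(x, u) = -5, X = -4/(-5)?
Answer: -97811/15 ≈ -6520.7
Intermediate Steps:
X = 4/5 (X = -4*(-1/5) = 4/5 ≈ 0.80000)
E = -1099/75 (E = (4/5 + 4/3)*(4*(-5 - 3)/5) - 1 = (4*(1/5) + 4*(1/3))*((4/5)*(-8)) - 1 = (4/5 + 4/3)*(-32/5) - 1 = (32/15)*(-32/5) - 1 = -1024/75 - 1 = -1099/75 ≈ -14.653)
445*E = 445*(-1099/75) = -97811/15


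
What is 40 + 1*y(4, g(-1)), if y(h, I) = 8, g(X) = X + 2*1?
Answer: 48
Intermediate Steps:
g(X) = 2 + X (g(X) = X + 2 = 2 + X)
40 + 1*y(4, g(-1)) = 40 + 1*8 = 40 + 8 = 48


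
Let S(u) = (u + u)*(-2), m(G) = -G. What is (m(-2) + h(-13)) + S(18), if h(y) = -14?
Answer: -84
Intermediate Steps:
S(u) = -4*u (S(u) = (2*u)*(-2) = -4*u)
(m(-2) + h(-13)) + S(18) = (-1*(-2) - 14) - 4*18 = (2 - 14) - 72 = -12 - 72 = -84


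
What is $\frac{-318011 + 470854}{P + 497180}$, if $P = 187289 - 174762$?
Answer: $\frac{152843}{509707} \approx 0.29986$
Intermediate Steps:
$P = 12527$
$\frac{-318011 + 470854}{P + 497180} = \frac{-318011 + 470854}{12527 + 497180} = \frac{152843}{509707}$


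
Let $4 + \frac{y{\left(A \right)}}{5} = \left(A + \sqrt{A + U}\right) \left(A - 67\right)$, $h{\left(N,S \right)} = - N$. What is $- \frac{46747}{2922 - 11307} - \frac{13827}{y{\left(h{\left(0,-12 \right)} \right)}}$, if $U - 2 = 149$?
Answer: $\frac{2106229351}{378903057} + \frac{308803 \sqrt{151}}{1129705} \approx 8.9177$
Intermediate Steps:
$U = 151$ ($U = 2 + 149 = 151$)
$y{\left(A \right)} = -20 + 5 \left(-67 + A\right) \left(A + \sqrt{151 + A}\right)$ ($y{\left(A \right)} = -20 + 5 \left(A + \sqrt{A + 151}\right) \left(A - 67\right) = -20 + 5 \left(A + \sqrt{151 + A}\right) \left(-67 + A\right) = -20 + 5 \left(-67 + A\right) \left(A + \sqrt{151 + A}\right)$)
$- \frac{46747}{2922 - 11307} - \frac{13827}{y{\left(h{\left(0,-12 \right)} \right)}} = - \frac{46747}{2922 - 11307} - \frac{13827}{-20 - 335 \left(\left(-1\right) 0\right) - 335 \sqrt{151 - 0} + 5 \left(\left(-1\right) 0\right)^{2} + 5 \left(\left(-1\right) 0\right) \sqrt{151 - 0}} = - \frac{46747}{-8385} - \frac{13827}{-20 - 0 - 335 \sqrt{151 + 0} + 5 \cdot 0^{2} + 5 \cdot 0 \sqrt{151 + 0}} = \left(-46747\right) \left(- \frac{1}{8385}\right) - \frac{13827}{-20 + 0 - 335 \sqrt{151} + 5 \cdot 0 + 5 \cdot 0 \sqrt{151}} = \frac{46747}{8385} - \frac{13827}{-20 + 0 - 335 \sqrt{151} + 0 + 0} = \frac{46747}{8385} - \frac{13827}{-20 - 335 \sqrt{151}}$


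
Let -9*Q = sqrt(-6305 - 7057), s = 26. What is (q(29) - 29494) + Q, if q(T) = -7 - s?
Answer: -29527 - I*sqrt(13362)/9 ≈ -29527.0 - 12.844*I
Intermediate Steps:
Q = -I*sqrt(13362)/9 (Q = -sqrt(-6305 - 7057)/9 = -I*sqrt(13362)/9 ≈ -12.844*I)
q(T) = -33 (q(T) = -7 - 1*26 = -7 - 26 = -33)
(q(29) - 29494) + Q = (-33 - 29494) - I*sqrt(13362)/9 = -29527 - I*sqrt(13362)/9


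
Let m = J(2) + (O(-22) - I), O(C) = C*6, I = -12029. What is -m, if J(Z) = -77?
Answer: -11820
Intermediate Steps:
O(C) = 6*C
m = 11820 (m = -77 + (6*(-22) - 1*(-12029)) = -77 + (-132 + 12029) = -77 + 11897 = 11820)
-m = -1*11820 = -11820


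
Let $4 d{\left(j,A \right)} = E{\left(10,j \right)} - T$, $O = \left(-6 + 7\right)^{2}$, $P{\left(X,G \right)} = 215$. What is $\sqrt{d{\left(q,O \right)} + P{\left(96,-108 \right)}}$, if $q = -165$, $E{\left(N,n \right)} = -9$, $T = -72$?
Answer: $\frac{\sqrt{923}}{2} \approx 15.19$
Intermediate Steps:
$O = 1$ ($O = 1^{2} = 1$)
$d{\left(j,A \right)} = \frac{63}{4}$ ($d{\left(j,A \right)} = \frac{-9 - -72}{4} = \frac{-9 + 72}{4} = \frac{1}{4} \cdot 63 = \frac{63}{4}$)
$\sqrt{d{\left(q,O \right)} + P{\left(96,-108 \right)}} = \sqrt{\frac{63}{4} + 215} = \sqrt{\frac{923}{4}} = \frac{\sqrt{923}}{2}$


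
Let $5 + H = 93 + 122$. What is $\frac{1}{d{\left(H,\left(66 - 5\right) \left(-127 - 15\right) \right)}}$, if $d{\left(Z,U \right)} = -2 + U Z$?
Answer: $- \frac{1}{1819022} \approx -5.4975 \cdot 10^{-7}$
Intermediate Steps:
$H = 210$ ($H = -5 + \left(93 + 122\right) = -5 + 215 = 210$)
$\frac{1}{d{\left(H,\left(66 - 5\right) \left(-127 - 15\right) \right)}} = \frac{1}{-2 + \left(66 - 5\right) \left(-127 - 15\right) 210} = \frac{1}{-2 + 61 \left(-142\right) 210} = \frac{1}{-2 - 1819020} = \frac{1}{-1819022} = - \frac{1}{1819022}$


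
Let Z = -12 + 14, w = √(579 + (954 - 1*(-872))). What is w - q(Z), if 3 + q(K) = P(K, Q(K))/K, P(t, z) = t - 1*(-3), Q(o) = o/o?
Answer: ½ + √2405 ≈ 49.541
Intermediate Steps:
Q(o) = 1
P(t, z) = 3 + t (P(t, z) = t + 3 = 3 + t)
w = √2405 (w = √(579 + (954 + 872)) = √(579 + 1826) = √2405 ≈ 49.041)
Z = 2
q(K) = -3 + (3 + K)/K
w - q(Z) = √2405 - (-2 + 3/2) = √2405 - 1*(-½) = √2405 + ½ = ½ + √2405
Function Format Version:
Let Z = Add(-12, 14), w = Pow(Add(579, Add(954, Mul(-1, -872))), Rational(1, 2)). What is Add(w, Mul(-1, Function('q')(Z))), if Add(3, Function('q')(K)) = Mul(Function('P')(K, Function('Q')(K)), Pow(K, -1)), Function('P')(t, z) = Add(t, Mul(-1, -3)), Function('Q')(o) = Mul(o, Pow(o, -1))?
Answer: Add(Rational(1, 2), Pow(2405, Rational(1, 2))) ≈ 49.541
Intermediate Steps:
Function('Q')(o) = 1
Function('P')(t, z) = Add(3, t) (Function('P')(t, z) = Add(t, 3) = Add(3, t))
w = Pow(2405, Rational(1, 2)) (w = Pow(Add(579, Add(954, 872)), Rational(1, 2)) = Pow(Add(579, 1826), Rational(1, 2)) = Pow(2405, Rational(1, 2)) ≈ 49.041)
Z = 2
Function('q')(K) = Add(-3, Mul(Pow(K, -1), Add(3, K))) (Function('q')(K) = Add(-3, Mul(Add(3, K), Pow(K, -1))) = Add(-3, Mul(Pow(K, -1), Add(3, K))))
Add(w, Mul(-1, Function('q')(Z))) = Add(Pow(2405, Rational(1, 2)), Mul(-1, Add(-2, Mul(3, Pow(2, -1))))) = Add(Pow(2405, Rational(1, 2)), Mul(-1, Add(-2, Mul(3, Rational(1, 2))))) = Add(Pow(2405, Rational(1, 2)), Mul(-1, Add(-2, Rational(3, 2)))) = Add(Pow(2405, Rational(1, 2)), Mul(-1, Rational(-1, 2))) = Add(Pow(2405, Rational(1, 2)), Rational(1, 2)) = Add(Rational(1, 2), Pow(2405, Rational(1, 2)))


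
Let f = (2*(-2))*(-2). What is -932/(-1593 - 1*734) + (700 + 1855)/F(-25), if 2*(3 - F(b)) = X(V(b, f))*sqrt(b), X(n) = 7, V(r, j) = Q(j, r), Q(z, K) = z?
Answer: 5578544/225719 + 178850*I/1261 ≈ 24.715 + 141.83*I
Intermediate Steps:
f = 8 (f = -4*(-2) = 8)
V(r, j) = j
F(b) = 3 - 7*sqrt(b)/2
-932/(-1593 - 1*734) + (700 + 1855)/F(-25) = -932/(-1593 - 1*734) + (700 + 1855)/(3 - 35*I/2) = -932/(-1593 - 734) + 2555/(3 - 35*I/2) = -932/(-2327) + 2555/(3 - 35*I/2) = -932*(-1/2327) + 2555*(4*(3 + 35*I/2)/1261) = 932/2327 + 10220*(3 + 35*I/2)/1261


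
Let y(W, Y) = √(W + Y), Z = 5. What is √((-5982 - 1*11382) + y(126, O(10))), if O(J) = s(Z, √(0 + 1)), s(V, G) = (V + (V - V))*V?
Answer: √(-17364 + √151) ≈ 131.73*I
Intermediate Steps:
s(V, G) = V² (s(V, G) = (V + 0)*V = V*V = V²)
O(J) = 25 (O(J) = 5² = 25)
√((-5982 - 1*11382) + y(126, O(10))) = √((-5982 - 1*11382) + √(126 + 25)) = √((-5982 - 11382) + √151) = √(-17364 + √151)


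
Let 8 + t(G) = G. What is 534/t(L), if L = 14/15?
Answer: -4005/53 ≈ -75.566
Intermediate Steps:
L = 14/15 (L = 14*(1/15) = 14/15 ≈ 0.93333)
t(G) = -8 + G
534/t(L) = 534/(-8 + 14/15) = 534/(-106/15) = 534*(-15/106) = -4005/53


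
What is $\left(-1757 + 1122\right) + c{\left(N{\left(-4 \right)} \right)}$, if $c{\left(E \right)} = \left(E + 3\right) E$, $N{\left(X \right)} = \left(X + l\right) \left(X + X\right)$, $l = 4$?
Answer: $-635$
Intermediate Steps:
$N{\left(X \right)} = 2 X \left(4 + X\right)$ ($N{\left(X \right)} = \left(X + 4\right) \left(X + X\right) = \left(4 + X\right) 2 X = 2 X \left(4 + X\right)$)
$c{\left(E \right)} = E \left(3 + E\right)$ ($c{\left(E \right)} = \left(3 + E\right) E = E \left(3 + E\right)$)
$\left(-1757 + 1122\right) + c{\left(N{\left(-4 \right)} \right)} = \left(-1757 + 1122\right) + 2 \left(-4\right) \left(4 - 4\right) \left(3 + 2 \left(-4\right) \left(4 - 4\right)\right) = -635 + 2 \left(-4\right) 0 \left(3 + 2 \left(-4\right) 0\right) = -635 + 0 \left(3 + 0\right) = -635 + 0 \cdot 3 = -635 + 0 = -635$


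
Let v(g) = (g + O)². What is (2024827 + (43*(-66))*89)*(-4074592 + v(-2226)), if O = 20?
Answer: 1403341569780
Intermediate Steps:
v(g) = (20 + g)² (v(g) = (g + 20)² = (20 + g)²)
(2024827 + (43*(-66))*89)*(-4074592 + v(-2226)) = (2024827 + (43*(-66))*89)*(-4074592 + (20 - 2226)²) = (2024827 - 2838*89)*(-4074592 + (-2206)²) = (2024827 - 252582)*(-4074592 + 4866436) = 1772245*791844 = 1403341569780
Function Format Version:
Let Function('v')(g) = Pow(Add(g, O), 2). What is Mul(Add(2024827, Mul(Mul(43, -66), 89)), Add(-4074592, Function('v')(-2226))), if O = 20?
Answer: 1403341569780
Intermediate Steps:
Function('v')(g) = Pow(Add(20, g), 2) (Function('v')(g) = Pow(Add(g, 20), 2) = Pow(Add(20, g), 2))
Mul(Add(2024827, Mul(Mul(43, -66), 89)), Add(-4074592, Function('v')(-2226))) = Mul(Add(2024827, Mul(Mul(43, -66), 89)), Add(-4074592, Pow(Add(20, -2226), 2))) = Mul(Add(2024827, Mul(-2838, 89)), Add(-4074592, Pow(-2206, 2))) = Mul(Add(2024827, -252582), Add(-4074592, 4866436)) = Mul(1772245, 791844) = 1403341569780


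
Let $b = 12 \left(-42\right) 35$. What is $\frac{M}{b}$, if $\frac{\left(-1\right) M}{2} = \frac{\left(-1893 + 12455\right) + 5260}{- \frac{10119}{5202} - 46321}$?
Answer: $- \frac{762093}{19679376815} \approx -3.8725 \cdot 10^{-5}$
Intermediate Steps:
$b = -17640$ ($b = \left(-504\right) 35 = -17640$)
$M = \frac{54870696}{80323987}$ ($M = - 2 \frac{\left(-1893 + 12455\right) + 5260}{- \frac{10119}{5202} - 46321} = - 2 \frac{10562 + 5260}{\left(-10119\right) \frac{1}{5202} - 46321} = - 2 \frac{15822}{- \frac{3373}{1734} - 46321} = - 2 \frac{15822}{- \frac{80323987}{1734}} = - 2 \cdot 15822 \left(- \frac{1734}{80323987}\right) = \left(-2\right) \left(- \frac{27435348}{80323987}\right) = \frac{54870696}{80323987} \approx 0.68312$)
$\frac{M}{b} = \frac{54870696}{80323987 \left(-17640\right)} = \frac{54870696}{80323987} \left(- \frac{1}{17640}\right) = - \frac{762093}{19679376815}$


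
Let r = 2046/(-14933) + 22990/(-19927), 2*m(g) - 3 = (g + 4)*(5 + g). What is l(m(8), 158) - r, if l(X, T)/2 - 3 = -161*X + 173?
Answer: -7512362957765/297569891 ≈ -25246.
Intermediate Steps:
m(g) = 3/2 + (4 + g)*(5 + g)/2 (m(g) = 3/2 + ((g + 4)*(5 + g))/2 = 3/2 + ((4 + g)*(5 + g))/2 = 3/2 + (4 + g)*(5 + g)/2)
l(X, T) = 352 - 322*X (l(X, T) = 6 + 2*(-161*X + 173) = 6 + 2*(173 - 161*X) = 6 + (346 - 322*X) = 352 - 322*X)
r = -384080312/297569891 (r = 2046*(-1/14933) + 22990*(-1/19927) = -2046/14933 - 22990/19927 = -384080312/297569891 ≈ -1.2907)
l(m(8), 158) - r = (352 - 322*(23/2 + (½)*8² + (9/2)*8)) - 1*(-384080312/297569891) = (352 - 322*(23/2 + (½)*64 + 36)) + 384080312/297569891 = (352 - 322*(23/2 + 32 + 36)) + 384080312/297569891 = (352 - 322*159/2) + 384080312/297569891 = (352 - 25599) + 384080312/297569891 = -25247 + 384080312/297569891 = -7512362957765/297569891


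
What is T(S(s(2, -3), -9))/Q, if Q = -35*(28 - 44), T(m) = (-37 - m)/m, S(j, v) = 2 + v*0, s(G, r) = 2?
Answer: -39/1120 ≈ -0.034821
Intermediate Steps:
S(j, v) = 2 (S(j, v) = 2 + 0 = 2)
T(m) = (-37 - m)/m
Q = 560 (Q = -35*(-16) = 560)
T(S(s(2, -3), -9))/Q = ((-37 - 1*2)/2)/560 = ((-37 - 2)/2)*(1/560) = ((1/2)*(-39))*(1/560) = -39/2*1/560 = -39/1120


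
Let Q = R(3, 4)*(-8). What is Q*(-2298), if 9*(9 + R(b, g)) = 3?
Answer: -159328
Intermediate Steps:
R(b, g) = -26/3 (R(b, g) = -9 + (⅑)*3 = -9 + ⅓ = -26/3)
Q = 208/3 (Q = -26/3*(-8) = 208/3 ≈ 69.333)
Q*(-2298) = (208/3)*(-2298) = -159328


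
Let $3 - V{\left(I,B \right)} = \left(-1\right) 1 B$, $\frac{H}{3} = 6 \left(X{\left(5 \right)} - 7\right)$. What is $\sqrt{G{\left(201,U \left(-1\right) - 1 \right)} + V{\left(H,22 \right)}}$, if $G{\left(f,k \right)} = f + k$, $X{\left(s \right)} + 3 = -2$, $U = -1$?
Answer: $\sqrt{226} \approx 15.033$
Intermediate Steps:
$X{\left(s \right)} = -5$ ($X{\left(s \right)} = -3 - 2 = -5$)
$H = -216$ ($H = 3 \cdot 6 \left(-5 - 7\right) = 3 \cdot 6 \left(-12\right) = 3 \left(-72\right) = -216$)
$V{\left(I,B \right)} = 3 + B$ ($V{\left(I,B \right)} = 3 - \left(-1\right) 1 B = 3 - - B = 3 + B$)
$\sqrt{G{\left(201,U \left(-1\right) - 1 \right)} + V{\left(H,22 \right)}} = \sqrt{\left(201 - 0\right) + \left(3 + 22\right)} = \sqrt{\left(201 + \left(1 - 1\right)\right) + 25} = \sqrt{\left(201 + 0\right) + 25} = \sqrt{201 + 25} = \sqrt{226}$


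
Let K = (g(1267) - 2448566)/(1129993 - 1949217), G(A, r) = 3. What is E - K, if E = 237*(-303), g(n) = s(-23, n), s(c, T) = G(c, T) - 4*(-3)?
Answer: -8404534745/117032 ≈ -71814.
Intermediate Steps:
s(c, T) = 15 (s(c, T) = 3 - 4*(-3) = 3 + 12 = 15)
g(n) = 15
E = -71811
K = 349793/117032 (K = (15 - 2448566)/(1129993 - 1949217) = -2448551/(-819224) = -2448551*(-1/819224) = 349793/117032 ≈ 2.9889)
E - K = -71811 - 1*349793/117032 = -71811 - 349793/117032 = -8404534745/117032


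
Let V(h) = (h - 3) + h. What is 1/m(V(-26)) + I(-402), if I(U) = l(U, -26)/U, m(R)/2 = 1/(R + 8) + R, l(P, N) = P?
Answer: 5125/5172 ≈ 0.99091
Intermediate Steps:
V(h) = -3 + 2*h (V(h) = (-3 + h) + h = -3 + 2*h)
m(R) = 2*R + 2/(8 + R) (m(R) = 2*(1/(R + 8) + R) = 2*(1/(8 + R) + R) = 2*(R + 1/(8 + R)) = 2*R + 2/(8 + R))
I(U) = 1 (I(U) = U/U = 1)
1/m(V(-26)) + I(-402) = 1/(2*(1 + (-3 + 2*(-26))² + 8*(-3 + 2*(-26)))/(8 + (-3 + 2*(-26)))) + 1 = 1/(2*(1 + (-3 - 52)² + 8*(-3 - 52))/(8 + (-3 - 52))) + 1 = 1/(2*(1 + (-55)² + 8*(-55))/(8 - 55)) + 1 = 1/(2*(1 + 3025 - 440)/(-47)) + 1 = 1/(2*(-1/47)*2586) + 1 = 1/(-5172/47) + 1 = -47/5172 + 1 = 5125/5172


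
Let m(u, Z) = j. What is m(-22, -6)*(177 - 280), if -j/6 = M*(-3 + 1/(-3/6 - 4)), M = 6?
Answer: -11948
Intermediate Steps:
j = 116 (j = -36*(-3 + 1/(-3/6 - 4)) = -36*(-3 + 1/(-3*⅙ - 4)) = -36*(-3 + 1/(-½ - 4)) = -36*(-3 + 1/(-9/2)) = -36*(-3 - 2/9) = -36*(-29)/9 = -6*(-58/3) = 116)
m(u, Z) = 116
m(-22, -6)*(177 - 280) = 116*(177 - 280) = 116*(-103) = -11948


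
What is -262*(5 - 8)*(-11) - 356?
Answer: -9002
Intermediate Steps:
-262*(5 - 8)*(-11) - 356 = -(-786)*(-11) - 356 = -262*33 - 356 = -8646 - 356 = -9002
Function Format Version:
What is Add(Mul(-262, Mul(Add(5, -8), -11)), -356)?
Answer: -9002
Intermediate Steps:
Add(Mul(-262, Mul(Add(5, -8), -11)), -356) = Add(Mul(-262, Mul(-3, -11)), -356) = Add(Mul(-262, 33), -356) = Add(-8646, -356) = -9002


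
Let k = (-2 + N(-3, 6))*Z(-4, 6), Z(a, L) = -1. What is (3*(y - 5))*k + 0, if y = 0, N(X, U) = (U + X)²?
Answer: 105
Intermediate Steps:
k = -7 (k = (-2 + (6 - 3)²)*(-1) = (-2 + 3²)*(-1) = (-2 + 9)*(-1) = 7*(-1) = -7)
(3*(y - 5))*k + 0 = (3*(0 - 5))*(-7) + 0 = (3*(-5))*(-7) + 0 = -15*(-7) + 0 = 105 + 0 = 105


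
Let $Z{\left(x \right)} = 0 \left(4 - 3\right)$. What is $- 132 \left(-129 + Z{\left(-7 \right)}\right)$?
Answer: $17028$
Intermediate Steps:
$Z{\left(x \right)} = 0$ ($Z{\left(x \right)} = 0 \cdot 1 = 0$)
$- 132 \left(-129 + Z{\left(-7 \right)}\right) = - 132 \left(-129 + 0\right) = \left(-132\right) \left(-129\right) = 17028$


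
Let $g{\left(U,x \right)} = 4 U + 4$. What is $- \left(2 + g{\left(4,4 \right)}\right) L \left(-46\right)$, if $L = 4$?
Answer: $4048$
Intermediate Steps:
$g{\left(U,x \right)} = 4 + 4 U$
$- \left(2 + g{\left(4,4 \right)}\right) L \left(-46\right) = - \left(2 + \left(4 + 4 \cdot 4\right)\right) 4 \left(-46\right) = - \left(2 + \left(4 + 16\right)\right) 4 \left(-46\right) = - \left(2 + 20\right) 4 \left(-46\right) = - 22 \cdot 4 \left(-46\right) = \left(-1\right) 88 \left(-46\right) = \left(-88\right) \left(-46\right) = 4048$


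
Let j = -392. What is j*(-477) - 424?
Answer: 186560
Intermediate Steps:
j*(-477) - 424 = -392*(-477) - 424 = 186984 - 424 = 186560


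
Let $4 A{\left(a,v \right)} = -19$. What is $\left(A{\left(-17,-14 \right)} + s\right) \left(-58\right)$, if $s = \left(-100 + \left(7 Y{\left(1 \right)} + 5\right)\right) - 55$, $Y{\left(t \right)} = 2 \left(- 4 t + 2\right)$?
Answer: $\frac{21199}{2} \approx 10600.0$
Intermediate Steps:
$A{\left(a,v \right)} = - \frac{19}{4}$ ($A{\left(a,v \right)} = \frac{1}{4} \left(-19\right) = - \frac{19}{4}$)
$Y{\left(t \right)} = 4 - 8 t$ ($Y{\left(t \right)} = 2 \left(2 - 4 t\right) = 4 - 8 t$)
$s = -178$ ($s = \left(-100 + \left(7 \left(4 - 8\right) + 5\right)\right) - 55 = \left(-100 + \left(7 \left(-4\right) + 5\right)\right) - 55 = \left(-100 + \left(-28 + 5\right)\right) - 55 = \left(-100 - 23\right) - 55 = -123 - 55 = -178$)
$\left(A{\left(-17,-14 \right)} + s\right) \left(-58\right) = \left(- \frac{19}{4} - 178\right) \left(-58\right) = \left(- \frac{731}{4}\right) \left(-58\right) = \frac{21199}{2}$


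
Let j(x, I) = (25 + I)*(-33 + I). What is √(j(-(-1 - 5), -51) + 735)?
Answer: √2919 ≈ 54.028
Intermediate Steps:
j(x, I) = (-33 + I)*(25 + I)
√(j(-(-1 - 5), -51) + 735) = √((-825 + (-51)² - 8*(-51)) + 735) = √((-825 + 2601 + 408) + 735) = √(2184 + 735) = √2919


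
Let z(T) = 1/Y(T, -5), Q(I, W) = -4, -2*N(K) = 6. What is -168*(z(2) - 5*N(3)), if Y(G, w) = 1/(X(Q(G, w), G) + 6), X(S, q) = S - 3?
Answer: -2352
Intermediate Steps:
N(K) = -3 (N(K) = -1/2*6 = -3)
X(S, q) = -3 + S
Y(G, w) = -1 (Y(G, w) = 1/((-3 - 4) + 6) = 1/(-7 + 6) = 1/(-1) = -1)
z(T) = -1 (z(T) = 1/(-1) = -1)
-168*(z(2) - 5*N(3)) = -168*(-1 - 5*(-3)) = -168*(-1 + 15) = -168*14 = -2352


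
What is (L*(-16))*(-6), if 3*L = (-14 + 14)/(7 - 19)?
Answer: 0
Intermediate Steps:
L = 0 (L = ((-14 + 14)/(7 - 19))/3 = (0/(-12))/3 = (0*(-1/12))/3 = (1/3)*0 = 0)
(L*(-16))*(-6) = (0*(-16))*(-6) = 0*(-6) = 0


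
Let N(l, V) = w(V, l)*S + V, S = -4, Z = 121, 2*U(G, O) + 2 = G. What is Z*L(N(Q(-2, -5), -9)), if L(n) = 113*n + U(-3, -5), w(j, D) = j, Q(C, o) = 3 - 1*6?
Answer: 737737/2 ≈ 3.6887e+5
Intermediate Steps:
Q(C, o) = -3 (Q(C, o) = 3 - 6 = -3)
U(G, O) = -1 + G/2
N(l, V) = -3*V (N(l, V) = V*(-4) + V = -4*V + V = -3*V)
L(n) = -5/2 + 113*n (L(n) = 113*n + (-1 + (1/2)*(-3)) = 113*n + (-1 - 3/2) = 113*n - 5/2 = -5/2 + 113*n)
Z*L(N(Q(-2, -5), -9)) = 121*(-5/2 + 113*(-3*(-9))) = 121*(-5/2 + 113*27) = 121*(-5/2 + 3051) = 121*(6097/2) = 737737/2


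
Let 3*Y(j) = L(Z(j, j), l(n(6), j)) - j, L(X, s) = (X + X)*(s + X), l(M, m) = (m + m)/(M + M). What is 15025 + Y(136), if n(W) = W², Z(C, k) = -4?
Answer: 404467/27 ≈ 14980.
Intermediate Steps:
l(M, m) = m/M (l(M, m) = (2*m)/((2*M)) = (2*m)*(1/(2*M)) = m/M)
L(X, s) = 2*X*(X + s) (L(X, s) = (2*X)*(X + s) = 2*X*(X + s))
Y(j) = 32/3 - 11*j/27 (Y(j) = (2*(-4)*(-4 + j/(6²)) - j)/3 = (2*(-4)*(-4 + j/36) - j)/3 = ((32 - 2*j/9) - j)/3 = (32 - 11*j/9)/3 = 32/3 - 11*j/27)
15025 + Y(136) = 15025 + (32/3 - 11/27*136) = 15025 + (32/3 - 1496/27) = 15025 - 1208/27 = 404467/27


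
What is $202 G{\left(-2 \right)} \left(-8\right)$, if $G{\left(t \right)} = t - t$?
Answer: $0$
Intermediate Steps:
$G{\left(t \right)} = 0$
$202 G{\left(-2 \right)} \left(-8\right) = 202 \cdot 0 \left(-8\right) = 0 \left(-8\right) = 0$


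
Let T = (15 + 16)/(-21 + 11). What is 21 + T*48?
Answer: -639/5 ≈ -127.80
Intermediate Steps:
T = -31/10 (T = 31/(-10) = 31*(-⅒) = -31/10 ≈ -3.1000)
21 + T*48 = 21 - 31/10*48 = 21 - 744/5 = -639/5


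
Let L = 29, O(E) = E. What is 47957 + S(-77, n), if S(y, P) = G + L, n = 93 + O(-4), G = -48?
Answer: 47938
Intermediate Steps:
n = 89 (n = 93 - 4 = 89)
S(y, P) = -19 (S(y, P) = -48 + 29 = -19)
47957 + S(-77, n) = 47957 - 19 = 47938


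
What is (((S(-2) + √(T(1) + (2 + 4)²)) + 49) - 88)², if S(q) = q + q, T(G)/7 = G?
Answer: (43 - √43)² ≈ 1328.1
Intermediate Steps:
T(G) = 7*G
S(q) = 2*q
(((S(-2) + √(T(1) + (2 + 4)²)) + 49) - 88)² = (((2*(-2) + √(7*1 + (2 + 4)²)) + 49) - 88)² = (((-4 + √(7 + 6²)) + 49) - 88)² = (((-4 + √(7 + 36)) + 49) - 88)² = (((-4 + √43) + 49) - 88)² = ((45 + √43) - 88)² = (-43 + √43)²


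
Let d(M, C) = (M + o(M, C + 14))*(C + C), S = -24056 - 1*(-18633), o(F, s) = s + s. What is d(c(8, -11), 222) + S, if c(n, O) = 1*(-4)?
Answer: 202369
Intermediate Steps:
o(F, s) = 2*s
c(n, O) = -4
S = -5423 (S = -24056 + 18633 = -5423)
d(M, C) = 2*C*(28 + M + 2*C) (d(M, C) = (M + 2*(C + 14))*(C + C) = (M + 2*(14 + C))*(2*C) = (M + (28 + 2*C))*(2*C) = (28 + M + 2*C)*(2*C) = 2*C*(28 + M + 2*C))
d(c(8, -11), 222) + S = 2*222*(28 - 4 + 2*222) - 5423 = 2*222*(28 - 4 + 444) - 5423 = 2*222*468 - 5423 = 207792 - 5423 = 202369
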